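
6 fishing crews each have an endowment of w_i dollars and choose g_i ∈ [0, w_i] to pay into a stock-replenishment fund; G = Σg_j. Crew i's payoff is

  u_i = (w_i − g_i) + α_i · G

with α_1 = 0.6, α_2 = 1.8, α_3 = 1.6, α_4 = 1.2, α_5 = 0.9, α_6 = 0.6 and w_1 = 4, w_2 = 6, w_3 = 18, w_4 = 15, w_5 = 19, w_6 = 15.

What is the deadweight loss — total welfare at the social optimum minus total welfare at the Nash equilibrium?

∂u_i/∂g_i = α_i − 1, so crew i contributes w_i if α_i > 1, else 0.
α_i > 1 for i ∈ {2, 3, 4}; NE contributions (0, 6, 18, 15, 0, 0), G = 39.
W^NE = Σw_i − G^NE + (Σα_i)·G^NE = 77 + 5.7·39 = 299.3.
Planner: ∂(Σu_j)/∂g_i = Σα_j − 1 = 5.7 > 0, so everyone contributes w_i; G^SO = 77, W^SO = 77 + 5.7·77 = 515.9.
Deadweight loss = 216.6.

216.6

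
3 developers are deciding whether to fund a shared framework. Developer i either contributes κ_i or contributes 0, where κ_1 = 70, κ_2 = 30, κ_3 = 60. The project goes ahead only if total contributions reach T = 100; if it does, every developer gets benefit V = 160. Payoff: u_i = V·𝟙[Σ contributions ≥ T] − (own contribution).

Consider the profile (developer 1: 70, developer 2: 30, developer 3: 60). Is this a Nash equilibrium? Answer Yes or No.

No

Total = 160 ≥ 100: provided.
Developer 1 (pledges 70, payoff 90): dropping to 0 → total 90, payoff 0. No gain.
Developer 2 (pledges 30, payoff 130): dropping to 0 → total 130, payoff 160. Profitable deviation.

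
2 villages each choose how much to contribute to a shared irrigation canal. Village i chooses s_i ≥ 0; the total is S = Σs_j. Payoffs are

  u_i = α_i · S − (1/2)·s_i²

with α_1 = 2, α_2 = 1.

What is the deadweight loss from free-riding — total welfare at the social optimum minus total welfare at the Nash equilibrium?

Village i's FOC: ∂u_i/∂s_i = α_i − s_i = 0, so s_i* = α_i.
NE contributions = (2, 1); S = 3.
W^NE = (Σα)·S − ½Σα_i² = 3² − ½·5 = 6.5.
Planner sets s_i = Σα_j = 3 for every i, so S^SO = 2·3 = 6.
W^SO = (Σα)·S^SO − ½·2·(Σα)² = (2/2)·3² = 9.
Deadweight loss = W^SO − W^NE = 2.5.

2.5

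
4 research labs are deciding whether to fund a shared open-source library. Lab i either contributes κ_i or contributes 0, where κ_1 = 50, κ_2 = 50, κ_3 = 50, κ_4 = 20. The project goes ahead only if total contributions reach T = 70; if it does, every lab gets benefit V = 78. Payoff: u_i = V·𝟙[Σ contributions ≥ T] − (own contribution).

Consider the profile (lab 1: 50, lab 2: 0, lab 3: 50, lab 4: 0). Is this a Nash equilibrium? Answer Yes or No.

Yes

Total = 100 ≥ 70: provided.
Lab 1 (pledges 50, payoff 28): dropping to 0 → total 50, payoff 0. No gain.
Lab 2 (pledges 0, payoff 78): pledging 50 → total 150, payoff 28. No gain.
Lab 3 (pledges 50, payoff 28): dropping to 0 → total 50, payoff 0. No gain.
Lab 4 (pledges 0, payoff 78): pledging 20 → total 120, payoff 58. No gain.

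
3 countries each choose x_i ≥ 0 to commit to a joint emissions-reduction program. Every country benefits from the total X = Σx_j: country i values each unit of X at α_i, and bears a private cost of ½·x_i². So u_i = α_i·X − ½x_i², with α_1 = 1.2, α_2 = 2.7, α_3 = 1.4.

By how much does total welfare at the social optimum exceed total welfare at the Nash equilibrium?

Country i's FOC: ∂u_i/∂x_i = α_i − x_i = 0, so x_i* = α_i.
NE contributions = (1.2, 2.7, 1.4); X = 5.3.
W^NE = (Σα)·X − ½Σα_i² = 5.3² − ½·10.69 = 22.745.
Planner sets x_i = Σα_j = 5.3 for every i, so X^SO = 3·5.3 = 15.9.
W^SO = (Σα)·X^SO − ½·3·(Σα)² = (3/2)·5.3² = 42.135.
Deadweight loss = W^SO − W^NE = 19.39.

19.39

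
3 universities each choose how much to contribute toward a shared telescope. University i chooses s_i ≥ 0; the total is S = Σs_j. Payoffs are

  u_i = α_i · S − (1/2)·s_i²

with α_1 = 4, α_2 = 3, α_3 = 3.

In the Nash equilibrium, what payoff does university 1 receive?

University i's FOC: ∂u_i/∂s_i = α_i − s_i = 0, so s_i* = α_i.
NE contributions = (4, 3, 3); S = 10.
u_1 = α_1·S − ½·(s_1)² = 4·10 − ½·4² = 32.

32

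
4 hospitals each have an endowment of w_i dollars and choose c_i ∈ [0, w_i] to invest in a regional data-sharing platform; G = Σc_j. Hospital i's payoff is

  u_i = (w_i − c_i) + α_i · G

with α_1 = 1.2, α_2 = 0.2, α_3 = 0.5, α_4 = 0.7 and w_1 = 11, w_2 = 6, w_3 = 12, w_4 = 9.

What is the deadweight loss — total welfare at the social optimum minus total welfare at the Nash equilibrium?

43.2

∂u_i/∂c_i = α_i − 1, so hospital i contributes w_i if α_i > 1, else 0.
α_i > 1 for i ∈ {1}; NE contributions (11, 0, 0, 0), G = 11.
W^NE = Σw_i − G^NE + (Σα_i)·G^NE = 38 + 1.6·11 = 55.6.
Planner: ∂(Σu_j)/∂c_i = Σα_j − 1 = 1.6 > 0, so everyone contributes w_i; G^SO = 38, W^SO = 38 + 1.6·38 = 98.8.
Deadweight loss = 43.2.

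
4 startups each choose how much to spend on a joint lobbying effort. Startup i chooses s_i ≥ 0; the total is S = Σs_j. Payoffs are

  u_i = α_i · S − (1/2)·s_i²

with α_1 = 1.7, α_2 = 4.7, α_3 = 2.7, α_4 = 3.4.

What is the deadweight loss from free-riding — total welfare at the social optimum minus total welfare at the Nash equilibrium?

Startup i's FOC: ∂u_i/∂s_i = α_i − s_i = 0, so s_i* = α_i.
NE contributions = (1.7, 4.7, 2.7, 3.4); S = 12.5.
W^NE = (Σα)·S − ½Σα_i² = 12.5² − ½·43.83 = 134.335.
Planner sets s_i = Σα_j = 12.5 for every i, so S^SO = 4·12.5 = 50.
W^SO = (Σα)·S^SO − ½·4·(Σα)² = (4/2)·12.5² = 312.5.
Deadweight loss = W^SO − W^NE = 178.165.

178.165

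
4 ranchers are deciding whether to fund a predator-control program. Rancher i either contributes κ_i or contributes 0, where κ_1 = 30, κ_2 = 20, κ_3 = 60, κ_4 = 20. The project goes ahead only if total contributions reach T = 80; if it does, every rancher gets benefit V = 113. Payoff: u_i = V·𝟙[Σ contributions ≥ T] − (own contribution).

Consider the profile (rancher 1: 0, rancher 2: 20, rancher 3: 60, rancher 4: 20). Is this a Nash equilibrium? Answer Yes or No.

No

Total = 100 ≥ 80: provided.
Rancher 1 (pledges 0, payoff 113): pledging 30 → total 130, payoff 83. No gain.
Rancher 2 (pledges 20, payoff 93): dropping to 0 → total 80, payoff 113. Profitable deviation.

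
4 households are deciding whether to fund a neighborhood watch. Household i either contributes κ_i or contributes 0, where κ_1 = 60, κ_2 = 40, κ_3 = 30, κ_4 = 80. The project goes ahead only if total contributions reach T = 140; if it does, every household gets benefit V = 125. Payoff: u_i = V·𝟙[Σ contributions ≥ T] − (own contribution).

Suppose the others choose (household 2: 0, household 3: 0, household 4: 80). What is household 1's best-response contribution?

60

Others' total = 80. Contributing 60 brings total to 140 ≥ 140: gain V − κ_1 = 65.
Best response: 60.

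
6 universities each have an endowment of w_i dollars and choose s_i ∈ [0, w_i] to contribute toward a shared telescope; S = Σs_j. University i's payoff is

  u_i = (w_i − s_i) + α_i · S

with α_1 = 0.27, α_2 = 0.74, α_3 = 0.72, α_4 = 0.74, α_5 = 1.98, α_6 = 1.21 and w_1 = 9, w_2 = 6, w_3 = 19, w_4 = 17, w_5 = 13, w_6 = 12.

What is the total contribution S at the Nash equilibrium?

∂u_i/∂s_i = α_i − 1, so university i contributes w_i if α_i > 1, else 0.
α_i > 1 for i ∈ {5, 6}; NE contributions (0, 0, 0, 0, 13, 12), S = 25.

25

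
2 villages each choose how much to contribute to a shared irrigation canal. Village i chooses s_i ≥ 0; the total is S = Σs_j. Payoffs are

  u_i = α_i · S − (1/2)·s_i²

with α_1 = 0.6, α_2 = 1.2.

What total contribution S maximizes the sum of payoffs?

Planner FOC: ∂(Σu_j)/∂s_i = (Σα_j) − s_i = 0, so s_i^SO = Σα_j = 1.8 for every i; S^SO = 3.6.

3.6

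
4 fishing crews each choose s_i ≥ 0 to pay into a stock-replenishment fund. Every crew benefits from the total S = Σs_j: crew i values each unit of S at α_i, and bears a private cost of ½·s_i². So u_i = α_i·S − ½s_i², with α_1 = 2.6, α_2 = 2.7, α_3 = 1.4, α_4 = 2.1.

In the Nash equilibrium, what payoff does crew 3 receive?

11.34

Crew i's FOC: ∂u_i/∂s_i = α_i − s_i = 0, so s_i* = α_i.
NE contributions = (2.6, 2.7, 1.4, 2.1); S = 8.8.
u_3 = α_3·S − ½·(s_3)² = 1.4·8.8 − ½·1.4² = 11.34.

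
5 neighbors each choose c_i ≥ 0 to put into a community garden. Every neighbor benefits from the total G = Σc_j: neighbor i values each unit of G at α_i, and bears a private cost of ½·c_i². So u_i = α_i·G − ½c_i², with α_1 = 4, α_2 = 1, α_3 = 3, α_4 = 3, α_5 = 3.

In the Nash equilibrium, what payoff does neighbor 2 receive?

Neighbor i's FOC: ∂u_i/∂c_i = α_i − c_i = 0, so c_i* = α_i.
NE contributions = (4, 1, 3, 3, 3); G = 14.
u_2 = α_2·G − ½·(c_2)² = 1·14 − ½·1² = 13.5.

13.5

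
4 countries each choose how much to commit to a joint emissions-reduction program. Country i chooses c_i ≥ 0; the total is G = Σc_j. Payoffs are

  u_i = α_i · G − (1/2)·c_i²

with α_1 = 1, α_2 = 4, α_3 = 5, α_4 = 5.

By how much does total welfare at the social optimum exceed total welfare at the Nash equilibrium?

258.5

Country i's FOC: ∂u_i/∂c_i = α_i − c_i = 0, so c_i* = α_i.
NE contributions = (1, 4, 5, 5); G = 15.
W^NE = (Σα)·G − ½Σα_i² = 15² − ½·67 = 191.5.
Planner sets c_i = Σα_j = 15 for every i, so G^SO = 4·15 = 60.
W^SO = (Σα)·G^SO − ½·4·(Σα)² = (4/2)·15² = 450.
Deadweight loss = W^SO − W^NE = 258.5.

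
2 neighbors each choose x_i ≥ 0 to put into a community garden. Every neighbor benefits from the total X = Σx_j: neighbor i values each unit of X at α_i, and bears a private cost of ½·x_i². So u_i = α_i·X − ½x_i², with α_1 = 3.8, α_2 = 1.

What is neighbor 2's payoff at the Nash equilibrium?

4.3

Neighbor i's FOC: ∂u_i/∂x_i = α_i − x_i = 0, so x_i* = α_i.
NE contributions = (3.8, 1); X = 4.8.
u_2 = α_2·X − ½·(x_2)² = 1·4.8 − ½·1² = 4.3.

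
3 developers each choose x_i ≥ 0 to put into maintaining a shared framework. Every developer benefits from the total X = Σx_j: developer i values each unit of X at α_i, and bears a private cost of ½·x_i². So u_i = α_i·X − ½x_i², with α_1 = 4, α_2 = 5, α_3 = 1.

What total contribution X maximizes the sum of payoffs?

Planner FOC: ∂(Σu_j)/∂x_i = (Σα_j) − x_i = 0, so x_i^SO = Σα_j = 10 for every i; X^SO = 30.

30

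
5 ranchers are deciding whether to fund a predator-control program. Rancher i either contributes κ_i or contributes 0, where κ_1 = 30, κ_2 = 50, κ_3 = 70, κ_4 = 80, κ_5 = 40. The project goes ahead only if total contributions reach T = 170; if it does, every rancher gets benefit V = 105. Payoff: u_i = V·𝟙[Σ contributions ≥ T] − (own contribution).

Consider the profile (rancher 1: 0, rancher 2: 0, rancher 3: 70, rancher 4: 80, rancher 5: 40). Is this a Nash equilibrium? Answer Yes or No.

Total = 190 ≥ 170: provided.
Rancher 1 (pledges 0, payoff 105): pledging 30 → total 220, payoff 75. No gain.
Rancher 2 (pledges 0, payoff 105): pledging 50 → total 240, payoff 55. No gain.
Rancher 3 (pledges 70, payoff 35): dropping to 0 → total 120, payoff 0. No gain.
Rancher 4 (pledges 80, payoff 25): dropping to 0 → total 110, payoff 0. No gain.
Rancher 5 (pledges 40, payoff 65): dropping to 0 → total 150, payoff 0. No gain.

Yes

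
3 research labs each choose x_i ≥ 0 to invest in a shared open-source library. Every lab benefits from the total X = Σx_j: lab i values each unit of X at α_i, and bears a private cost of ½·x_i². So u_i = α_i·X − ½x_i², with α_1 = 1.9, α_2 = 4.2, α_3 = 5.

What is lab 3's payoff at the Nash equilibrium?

43

Lab i's FOC: ∂u_i/∂x_i = α_i − x_i = 0, so x_i* = α_i.
NE contributions = (1.9, 4.2, 5); X = 11.1.
u_3 = α_3·X − ½·(x_3)² = 5·11.1 − ½·5² = 43.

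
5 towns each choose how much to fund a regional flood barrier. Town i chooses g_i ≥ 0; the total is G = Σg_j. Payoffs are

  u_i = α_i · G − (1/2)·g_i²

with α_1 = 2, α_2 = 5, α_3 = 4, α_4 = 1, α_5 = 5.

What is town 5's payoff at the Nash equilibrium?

72.5

Town i's FOC: ∂u_i/∂g_i = α_i − g_i = 0, so g_i* = α_i.
NE contributions = (2, 5, 4, 1, 5); G = 17.
u_5 = α_5·G − ½·(g_5)² = 5·17 − ½·5² = 72.5.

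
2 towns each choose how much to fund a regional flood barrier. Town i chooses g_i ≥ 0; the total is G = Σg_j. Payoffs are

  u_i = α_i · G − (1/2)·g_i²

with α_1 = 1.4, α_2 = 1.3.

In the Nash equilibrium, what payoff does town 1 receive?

2.8

Town i's FOC: ∂u_i/∂g_i = α_i − g_i = 0, so g_i* = α_i.
NE contributions = (1.4, 1.3); G = 2.7.
u_1 = α_1·G − ½·(g_1)² = 1.4·2.7 − ½·1.4² = 2.8.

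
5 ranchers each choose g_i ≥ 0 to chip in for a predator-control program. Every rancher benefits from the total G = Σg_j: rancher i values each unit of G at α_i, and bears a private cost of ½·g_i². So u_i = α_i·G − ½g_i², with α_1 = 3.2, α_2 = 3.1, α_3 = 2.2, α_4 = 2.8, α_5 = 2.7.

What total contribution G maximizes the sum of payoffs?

Planner FOC: ∂(Σu_j)/∂g_i = (Σα_j) − g_i = 0, so g_i^SO = Σα_j = 14 for every i; G^SO = 70.

70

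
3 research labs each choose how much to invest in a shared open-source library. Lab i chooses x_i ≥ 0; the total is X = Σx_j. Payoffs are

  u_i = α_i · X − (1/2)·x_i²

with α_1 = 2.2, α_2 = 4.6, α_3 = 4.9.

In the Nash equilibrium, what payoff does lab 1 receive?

Lab i's FOC: ∂u_i/∂x_i = α_i − x_i = 0, so x_i* = α_i.
NE contributions = (2.2, 4.6, 4.9); X = 11.7.
u_1 = α_1·X − ½·(x_1)² = 2.2·11.7 − ½·2.2² = 23.32.

23.32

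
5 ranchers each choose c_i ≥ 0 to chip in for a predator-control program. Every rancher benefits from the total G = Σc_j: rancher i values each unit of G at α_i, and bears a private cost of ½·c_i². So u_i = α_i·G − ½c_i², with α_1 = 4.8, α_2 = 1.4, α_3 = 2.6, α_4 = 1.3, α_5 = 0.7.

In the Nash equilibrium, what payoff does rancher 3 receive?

Rancher i's FOC: ∂u_i/∂c_i = α_i − c_i = 0, so c_i* = α_i.
NE contributions = (4.8, 1.4, 2.6, 1.3, 0.7); G = 10.8.
u_3 = α_3·G − ½·(c_3)² = 2.6·10.8 − ½·2.6² = 24.7.

24.7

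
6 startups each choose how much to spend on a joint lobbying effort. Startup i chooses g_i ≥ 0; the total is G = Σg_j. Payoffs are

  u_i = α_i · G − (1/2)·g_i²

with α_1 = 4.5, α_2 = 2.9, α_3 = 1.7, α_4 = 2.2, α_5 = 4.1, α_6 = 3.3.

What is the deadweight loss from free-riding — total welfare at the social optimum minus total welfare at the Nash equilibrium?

731.425

Startup i's FOC: ∂u_i/∂g_i = α_i − g_i = 0, so g_i* = α_i.
NE contributions = (4.5, 2.9, 1.7, 2.2, 4.1, 3.3); G = 18.7.
W^NE = (Σα)·G − ½Σα_i² = 18.7² − ½·64.09 = 317.645.
Planner sets g_i = Σα_j = 18.7 for every i, so G^SO = 6·18.7 = 112.2.
W^SO = (Σα)·G^SO − ½·6·(Σα)² = (6/2)·18.7² = 1049.07.
Deadweight loss = W^SO − W^NE = 731.425.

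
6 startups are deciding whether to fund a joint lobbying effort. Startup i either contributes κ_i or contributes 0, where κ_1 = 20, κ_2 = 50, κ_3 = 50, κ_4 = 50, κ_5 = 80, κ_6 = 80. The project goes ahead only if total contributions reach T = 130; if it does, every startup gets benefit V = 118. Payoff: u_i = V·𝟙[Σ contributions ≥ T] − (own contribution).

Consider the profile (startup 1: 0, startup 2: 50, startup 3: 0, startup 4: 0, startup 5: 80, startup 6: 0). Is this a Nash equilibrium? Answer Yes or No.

Total = 130 ≥ 130: provided.
Startup 1 (pledges 0, payoff 118): pledging 20 → total 150, payoff 98. No gain.
Startup 2 (pledges 50, payoff 68): dropping to 0 → total 80, payoff 0. No gain.
Startup 3 (pledges 0, payoff 118): pledging 50 → total 180, payoff 68. No gain.
Startup 4 (pledges 0, payoff 118): pledging 50 → total 180, payoff 68. No gain.
Startup 5 (pledges 80, payoff 38): dropping to 0 → total 50, payoff 0. No gain.
Startup 6 (pledges 0, payoff 118): pledging 80 → total 210, payoff 38. No gain.

Yes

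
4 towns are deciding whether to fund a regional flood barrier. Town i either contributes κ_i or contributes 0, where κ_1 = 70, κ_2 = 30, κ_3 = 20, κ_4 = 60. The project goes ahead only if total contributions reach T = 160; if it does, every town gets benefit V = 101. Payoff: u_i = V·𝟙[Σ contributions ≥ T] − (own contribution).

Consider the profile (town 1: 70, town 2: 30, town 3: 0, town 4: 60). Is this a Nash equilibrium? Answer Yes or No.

Total = 160 ≥ 160: provided.
Town 1 (pledges 70, payoff 31): dropping to 0 → total 90, payoff 0. No gain.
Town 2 (pledges 30, payoff 71): dropping to 0 → total 130, payoff 0. No gain.
Town 3 (pledges 0, payoff 101): pledging 20 → total 180, payoff 81. No gain.
Town 4 (pledges 60, payoff 41): dropping to 0 → total 100, payoff 0. No gain.

Yes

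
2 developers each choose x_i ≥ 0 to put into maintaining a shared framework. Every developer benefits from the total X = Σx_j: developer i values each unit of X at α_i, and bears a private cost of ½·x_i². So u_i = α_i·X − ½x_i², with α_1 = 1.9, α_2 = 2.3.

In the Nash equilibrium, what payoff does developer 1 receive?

Developer i's FOC: ∂u_i/∂x_i = α_i − x_i = 0, so x_i* = α_i.
NE contributions = (1.9, 2.3); X = 4.2.
u_1 = α_1·X − ½·(x_1)² = 1.9·4.2 − ½·1.9² = 6.175.

6.175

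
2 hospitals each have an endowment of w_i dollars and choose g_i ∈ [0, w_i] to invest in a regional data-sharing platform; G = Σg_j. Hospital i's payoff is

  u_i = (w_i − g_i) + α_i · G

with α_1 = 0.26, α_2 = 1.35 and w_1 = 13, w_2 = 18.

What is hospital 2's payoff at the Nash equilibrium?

∂u_i/∂g_i = α_i − 1, so hospital i contributes w_i if α_i > 1, else 0.
α_i > 1 for i ∈ {2}; NE contributions (0, 18), G = 18.
u_2 = (18 − 18) + 1.35·18 = 24.3.

24.3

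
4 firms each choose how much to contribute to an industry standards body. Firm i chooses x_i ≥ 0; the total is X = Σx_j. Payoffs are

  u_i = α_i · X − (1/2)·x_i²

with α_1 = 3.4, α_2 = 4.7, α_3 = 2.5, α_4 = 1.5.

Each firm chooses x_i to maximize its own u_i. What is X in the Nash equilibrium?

12.1

Firm i's FOC: ∂u_i/∂x_i = α_i − x_i = 0, so x_i* = α_i.
NE contributions = (3.4, 4.7, 2.5, 1.5); X = 12.1.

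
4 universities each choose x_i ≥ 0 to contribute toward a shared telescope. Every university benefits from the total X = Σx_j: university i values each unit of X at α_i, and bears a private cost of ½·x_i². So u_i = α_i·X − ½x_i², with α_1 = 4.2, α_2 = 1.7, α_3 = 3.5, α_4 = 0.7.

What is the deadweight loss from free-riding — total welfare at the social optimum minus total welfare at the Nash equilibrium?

University i's FOC: ∂u_i/∂x_i = α_i − x_i = 0, so x_i* = α_i.
NE contributions = (4.2, 1.7, 3.5, 0.7); X = 10.1.
W^NE = (Σα)·X − ½Σα_i² = 10.1² − ½·33.27 = 85.375.
Planner sets x_i = Σα_j = 10.1 for every i, so X^SO = 4·10.1 = 40.4.
W^SO = (Σα)·X^SO − ½·4·(Σα)² = (4/2)·10.1² = 204.02.
Deadweight loss = W^SO − W^NE = 118.645.

118.645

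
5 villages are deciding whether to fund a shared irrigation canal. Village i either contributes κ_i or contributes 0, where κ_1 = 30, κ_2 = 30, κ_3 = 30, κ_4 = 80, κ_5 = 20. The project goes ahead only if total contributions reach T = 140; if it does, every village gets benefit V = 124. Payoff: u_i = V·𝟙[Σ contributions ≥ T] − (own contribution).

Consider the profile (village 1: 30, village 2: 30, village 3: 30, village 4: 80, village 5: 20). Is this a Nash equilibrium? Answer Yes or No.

No

Total = 190 ≥ 140: provided.
Village 1 (pledges 30, payoff 94): dropping to 0 → total 160, payoff 124. Profitable deviation.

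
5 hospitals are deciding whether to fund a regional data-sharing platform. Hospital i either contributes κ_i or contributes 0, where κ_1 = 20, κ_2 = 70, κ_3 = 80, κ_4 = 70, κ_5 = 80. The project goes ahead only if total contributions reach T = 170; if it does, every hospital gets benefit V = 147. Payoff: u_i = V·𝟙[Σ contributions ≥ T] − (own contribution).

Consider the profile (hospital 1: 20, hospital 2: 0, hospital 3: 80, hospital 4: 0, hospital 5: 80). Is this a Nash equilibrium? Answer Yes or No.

Yes

Total = 180 ≥ 170: provided.
Hospital 1 (pledges 20, payoff 127): dropping to 0 → total 160, payoff 0. No gain.
Hospital 2 (pledges 0, payoff 147): pledging 70 → total 250, payoff 77. No gain.
Hospital 3 (pledges 80, payoff 67): dropping to 0 → total 100, payoff 0. No gain.
Hospital 4 (pledges 0, payoff 147): pledging 70 → total 250, payoff 77. No gain.
Hospital 5 (pledges 80, payoff 67): dropping to 0 → total 100, payoff 0. No gain.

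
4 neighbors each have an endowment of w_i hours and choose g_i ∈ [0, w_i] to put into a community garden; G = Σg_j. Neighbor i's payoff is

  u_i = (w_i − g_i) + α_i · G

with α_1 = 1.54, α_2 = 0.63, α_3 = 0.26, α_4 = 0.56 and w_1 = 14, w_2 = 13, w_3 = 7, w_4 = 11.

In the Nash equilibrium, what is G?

14

∂u_i/∂g_i = α_i − 1, so neighbor i contributes w_i if α_i > 1, else 0.
α_i > 1 for i ∈ {1}; NE contributions (14, 0, 0, 0), G = 14.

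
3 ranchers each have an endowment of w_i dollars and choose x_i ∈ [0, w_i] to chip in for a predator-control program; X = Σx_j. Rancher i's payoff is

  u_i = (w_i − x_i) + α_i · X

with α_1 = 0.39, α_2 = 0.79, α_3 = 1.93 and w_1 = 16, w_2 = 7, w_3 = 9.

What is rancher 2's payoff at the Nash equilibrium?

∂u_i/∂x_i = α_i − 1, so rancher i contributes w_i if α_i > 1, else 0.
α_i > 1 for i ∈ {3}; NE contributions (0, 0, 9), X = 9.
u_2 = (7 − 0) + 0.79·9 = 14.11.

14.11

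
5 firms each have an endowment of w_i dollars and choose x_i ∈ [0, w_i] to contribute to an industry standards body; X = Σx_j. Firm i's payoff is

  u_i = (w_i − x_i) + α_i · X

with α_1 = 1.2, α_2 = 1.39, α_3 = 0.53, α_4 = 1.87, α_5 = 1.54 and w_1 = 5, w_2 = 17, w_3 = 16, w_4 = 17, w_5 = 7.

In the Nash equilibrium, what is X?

46

∂u_i/∂x_i = α_i − 1, so firm i contributes w_i if α_i > 1, else 0.
α_i > 1 for i ∈ {1, 2, 4, 5}; NE contributions (5, 17, 0, 17, 7), X = 46.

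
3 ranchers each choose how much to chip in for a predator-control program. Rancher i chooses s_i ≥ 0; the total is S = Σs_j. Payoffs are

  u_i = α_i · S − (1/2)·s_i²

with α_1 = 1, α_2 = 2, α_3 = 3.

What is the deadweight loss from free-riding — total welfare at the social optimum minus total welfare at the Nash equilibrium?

Rancher i's FOC: ∂u_i/∂s_i = α_i − s_i = 0, so s_i* = α_i.
NE contributions = (1, 2, 3); S = 6.
W^NE = (Σα)·S − ½Σα_i² = 6² − ½·14 = 29.
Planner sets s_i = Σα_j = 6 for every i, so S^SO = 3·6 = 18.
W^SO = (Σα)·S^SO − ½·3·(Σα)² = (3/2)·6² = 54.
Deadweight loss = W^SO − W^NE = 25.

25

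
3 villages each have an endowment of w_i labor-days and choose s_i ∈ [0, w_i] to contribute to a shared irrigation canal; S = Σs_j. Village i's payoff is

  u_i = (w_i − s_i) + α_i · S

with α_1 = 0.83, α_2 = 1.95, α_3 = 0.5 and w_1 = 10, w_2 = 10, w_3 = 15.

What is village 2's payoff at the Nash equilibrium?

19.5

∂u_i/∂s_i = α_i − 1, so village i contributes w_i if α_i > 1, else 0.
α_i > 1 for i ∈ {2}; NE contributions (0, 10, 0), S = 10.
u_2 = (10 − 10) + 1.95·10 = 19.5.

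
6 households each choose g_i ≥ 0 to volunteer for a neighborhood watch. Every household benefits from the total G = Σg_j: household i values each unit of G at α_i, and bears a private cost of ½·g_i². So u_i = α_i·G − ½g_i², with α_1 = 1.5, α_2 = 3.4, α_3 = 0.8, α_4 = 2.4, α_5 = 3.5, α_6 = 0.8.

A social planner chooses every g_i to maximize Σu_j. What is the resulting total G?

Planner FOC: ∂(Σu_j)/∂g_i = (Σα_j) − g_i = 0, so g_i^SO = Σα_j = 12.4 for every i; G^SO = 74.4.

74.4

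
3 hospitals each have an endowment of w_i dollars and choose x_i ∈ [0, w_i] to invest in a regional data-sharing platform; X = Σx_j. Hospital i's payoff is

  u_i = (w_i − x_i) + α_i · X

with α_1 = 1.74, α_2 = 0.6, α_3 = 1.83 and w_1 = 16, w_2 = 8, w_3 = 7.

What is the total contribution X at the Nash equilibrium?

∂u_i/∂x_i = α_i − 1, so hospital i contributes w_i if α_i > 1, else 0.
α_i > 1 for i ∈ {1, 3}; NE contributions (16, 0, 7), X = 23.

23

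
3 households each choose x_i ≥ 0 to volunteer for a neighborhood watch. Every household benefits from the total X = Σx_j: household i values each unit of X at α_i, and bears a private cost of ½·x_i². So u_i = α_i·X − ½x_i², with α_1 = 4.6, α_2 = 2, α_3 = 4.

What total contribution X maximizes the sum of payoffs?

Planner FOC: ∂(Σu_j)/∂x_i = (Σα_j) − x_i = 0, so x_i^SO = Σα_j = 10.6 for every i; X^SO = 31.8.

31.8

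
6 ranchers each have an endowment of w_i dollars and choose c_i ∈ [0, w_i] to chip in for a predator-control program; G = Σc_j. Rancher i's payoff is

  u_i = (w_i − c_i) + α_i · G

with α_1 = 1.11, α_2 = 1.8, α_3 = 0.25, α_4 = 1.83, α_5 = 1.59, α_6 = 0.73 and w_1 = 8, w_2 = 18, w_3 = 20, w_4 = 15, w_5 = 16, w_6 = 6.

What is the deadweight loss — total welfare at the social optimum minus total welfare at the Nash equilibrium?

∂u_i/∂c_i = α_i − 1, so rancher i contributes w_i if α_i > 1, else 0.
α_i > 1 for i ∈ {1, 2, 4, 5}; NE contributions (8, 18, 0, 15, 16, 0), G = 57.
W^NE = Σw_i − G^NE + (Σα_i)·G^NE = 83 + 6.31·57 = 442.67.
Planner: ∂(Σu_j)/∂c_i = Σα_j − 1 = 6.31 > 0, so everyone contributes w_i; G^SO = 83, W^SO = 83 + 6.31·83 = 606.73.
Deadweight loss = 164.06.

164.06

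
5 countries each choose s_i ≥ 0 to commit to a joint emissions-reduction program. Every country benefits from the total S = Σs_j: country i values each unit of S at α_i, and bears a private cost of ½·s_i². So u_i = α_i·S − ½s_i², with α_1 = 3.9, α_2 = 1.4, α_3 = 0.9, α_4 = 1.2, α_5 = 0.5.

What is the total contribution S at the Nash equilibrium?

7.9

Country i's FOC: ∂u_i/∂s_i = α_i − s_i = 0, so s_i* = α_i.
NE contributions = (3.9, 1.4, 0.9, 1.2, 0.5); S = 7.9.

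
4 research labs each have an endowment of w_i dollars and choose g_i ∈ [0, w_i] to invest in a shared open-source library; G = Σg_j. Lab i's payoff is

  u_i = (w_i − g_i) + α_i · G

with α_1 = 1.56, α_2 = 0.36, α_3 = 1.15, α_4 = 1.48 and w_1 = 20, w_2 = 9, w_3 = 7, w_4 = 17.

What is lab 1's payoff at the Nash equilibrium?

∂u_i/∂g_i = α_i − 1, so lab i contributes w_i if α_i > 1, else 0.
α_i > 1 for i ∈ {1, 3, 4}; NE contributions (20, 0, 7, 17), G = 44.
u_1 = (20 − 20) + 1.56·44 = 68.64.

68.64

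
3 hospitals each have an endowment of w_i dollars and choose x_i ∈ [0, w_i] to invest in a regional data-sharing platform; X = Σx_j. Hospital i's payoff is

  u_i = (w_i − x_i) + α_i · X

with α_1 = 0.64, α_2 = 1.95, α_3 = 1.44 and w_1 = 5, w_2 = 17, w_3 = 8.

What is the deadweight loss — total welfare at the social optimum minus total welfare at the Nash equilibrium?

15.15

∂u_i/∂x_i = α_i − 1, so hospital i contributes w_i if α_i > 1, else 0.
α_i > 1 for i ∈ {2, 3}; NE contributions (0, 17, 8), X = 25.
W^NE = Σw_i − X^NE + (Σα_i)·X^NE = 30 + 3.03·25 = 105.75.
Planner: ∂(Σu_j)/∂x_i = Σα_j − 1 = 3.03 > 0, so everyone contributes w_i; X^SO = 30, W^SO = 30 + 3.03·30 = 120.9.
Deadweight loss = 15.15.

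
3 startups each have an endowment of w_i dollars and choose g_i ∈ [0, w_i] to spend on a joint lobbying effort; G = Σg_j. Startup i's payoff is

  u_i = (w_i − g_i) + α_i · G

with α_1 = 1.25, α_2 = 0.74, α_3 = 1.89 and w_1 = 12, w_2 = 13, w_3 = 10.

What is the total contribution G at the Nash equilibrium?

∂u_i/∂g_i = α_i − 1, so startup i contributes w_i if α_i > 1, else 0.
α_i > 1 for i ∈ {1, 3}; NE contributions (12, 0, 10), G = 22.

22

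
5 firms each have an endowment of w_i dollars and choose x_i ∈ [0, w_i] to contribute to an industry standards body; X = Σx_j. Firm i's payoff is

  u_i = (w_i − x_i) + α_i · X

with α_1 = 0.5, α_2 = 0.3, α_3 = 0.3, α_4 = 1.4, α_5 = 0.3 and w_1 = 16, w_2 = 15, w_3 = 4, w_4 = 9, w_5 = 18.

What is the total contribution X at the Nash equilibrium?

∂u_i/∂x_i = α_i − 1, so firm i contributes w_i if α_i > 1, else 0.
α_i > 1 for i ∈ {4}; NE contributions (0, 0, 0, 9, 0), X = 9.

9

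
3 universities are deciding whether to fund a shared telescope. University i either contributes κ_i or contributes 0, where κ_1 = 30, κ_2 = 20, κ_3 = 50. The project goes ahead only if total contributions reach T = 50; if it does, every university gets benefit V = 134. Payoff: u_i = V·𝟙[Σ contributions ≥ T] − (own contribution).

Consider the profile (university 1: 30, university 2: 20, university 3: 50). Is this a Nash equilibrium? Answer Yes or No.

No

Total = 100 ≥ 50: provided.
University 1 (pledges 30, payoff 104): dropping to 0 → total 70, payoff 134. Profitable deviation.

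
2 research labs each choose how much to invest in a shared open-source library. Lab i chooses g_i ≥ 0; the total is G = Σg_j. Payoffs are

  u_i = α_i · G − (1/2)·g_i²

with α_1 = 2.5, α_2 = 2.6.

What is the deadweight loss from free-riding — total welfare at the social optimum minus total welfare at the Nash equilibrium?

Lab i's FOC: ∂u_i/∂g_i = α_i − g_i = 0, so g_i* = α_i.
NE contributions = (2.5, 2.6); G = 5.1.
W^NE = (Σα)·G − ½Σα_i² = 5.1² − ½·13.01 = 19.505.
Planner sets g_i = Σα_j = 5.1 for every i, so G^SO = 2·5.1 = 10.2.
W^SO = (Σα)·G^SO − ½·2·(Σα)² = (2/2)·5.1² = 26.01.
Deadweight loss = W^SO − W^NE = 6.505.

6.505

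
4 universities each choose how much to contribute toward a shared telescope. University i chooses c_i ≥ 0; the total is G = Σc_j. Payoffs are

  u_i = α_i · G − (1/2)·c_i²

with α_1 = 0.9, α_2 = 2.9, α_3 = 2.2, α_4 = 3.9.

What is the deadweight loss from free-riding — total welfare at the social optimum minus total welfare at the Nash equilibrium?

University i's FOC: ∂u_i/∂c_i = α_i − c_i = 0, so c_i* = α_i.
NE contributions = (0.9, 2.9, 2.2, 3.9); G = 9.9.
W^NE = (Σα)·G − ½Σα_i² = 9.9² − ½·29.27 = 83.375.
Planner sets c_i = Σα_j = 9.9 for every i, so G^SO = 4·9.9 = 39.6.
W^SO = (Σα)·G^SO − ½·4·(Σα)² = (4/2)·9.9² = 196.02.
Deadweight loss = W^SO − W^NE = 112.645.

112.645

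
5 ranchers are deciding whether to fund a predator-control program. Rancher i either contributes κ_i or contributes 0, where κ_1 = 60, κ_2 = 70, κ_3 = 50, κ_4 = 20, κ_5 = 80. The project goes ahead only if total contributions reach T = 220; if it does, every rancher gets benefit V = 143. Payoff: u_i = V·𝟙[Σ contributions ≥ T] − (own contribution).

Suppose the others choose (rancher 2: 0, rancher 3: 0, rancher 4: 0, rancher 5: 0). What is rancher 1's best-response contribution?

Others' total = 0. Even contributing 60 gives 60 < 220: no benefit either way.
Best response: 0.

0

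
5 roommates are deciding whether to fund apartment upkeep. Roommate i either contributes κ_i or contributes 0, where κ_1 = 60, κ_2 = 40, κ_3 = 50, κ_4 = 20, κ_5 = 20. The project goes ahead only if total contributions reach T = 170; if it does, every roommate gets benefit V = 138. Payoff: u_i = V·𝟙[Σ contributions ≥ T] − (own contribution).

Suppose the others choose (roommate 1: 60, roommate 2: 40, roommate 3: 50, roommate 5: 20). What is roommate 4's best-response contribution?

0

Others' total = 170 ≥ 170; contributing adds cost 20 for no extra benefit.
Best response: 0.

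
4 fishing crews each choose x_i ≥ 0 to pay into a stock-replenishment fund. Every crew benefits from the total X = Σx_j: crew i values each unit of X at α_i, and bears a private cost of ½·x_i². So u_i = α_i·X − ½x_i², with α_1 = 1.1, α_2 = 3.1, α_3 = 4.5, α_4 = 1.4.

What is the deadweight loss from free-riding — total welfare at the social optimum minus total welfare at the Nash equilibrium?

Crew i's FOC: ∂u_i/∂x_i = α_i − x_i = 0, so x_i* = α_i.
NE contributions = (1.1, 3.1, 4.5, 1.4); X = 10.1.
W^NE = (Σα)·X − ½Σα_i² = 10.1² − ½·33.03 = 85.495.
Planner sets x_i = Σα_j = 10.1 for every i, so X^SO = 4·10.1 = 40.4.
W^SO = (Σα)·X^SO − ½·4·(Σα)² = (4/2)·10.1² = 204.02.
Deadweight loss = W^SO − W^NE = 118.525.

118.525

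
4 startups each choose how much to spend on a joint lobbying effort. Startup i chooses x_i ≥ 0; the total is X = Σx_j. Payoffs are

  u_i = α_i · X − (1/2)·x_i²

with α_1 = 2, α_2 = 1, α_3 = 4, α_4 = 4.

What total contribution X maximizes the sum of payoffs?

44

Planner FOC: ∂(Σu_j)/∂x_i = (Σα_j) − x_i = 0, so x_i^SO = Σα_j = 11 for every i; X^SO = 44.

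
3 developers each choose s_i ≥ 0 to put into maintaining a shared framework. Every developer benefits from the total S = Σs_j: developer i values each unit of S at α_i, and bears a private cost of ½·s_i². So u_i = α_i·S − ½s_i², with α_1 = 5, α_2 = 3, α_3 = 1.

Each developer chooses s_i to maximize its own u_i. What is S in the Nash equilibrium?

Developer i's FOC: ∂u_i/∂s_i = α_i − s_i = 0, so s_i* = α_i.
NE contributions = (5, 3, 1); S = 9.

9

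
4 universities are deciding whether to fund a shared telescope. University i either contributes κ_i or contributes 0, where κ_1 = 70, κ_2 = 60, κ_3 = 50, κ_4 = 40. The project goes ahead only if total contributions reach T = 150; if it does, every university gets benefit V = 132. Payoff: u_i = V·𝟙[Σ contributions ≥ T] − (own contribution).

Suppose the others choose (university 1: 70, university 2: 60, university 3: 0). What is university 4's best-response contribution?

Others' total = 130. Contributing 40 brings total to 170 ≥ 150: gain V − κ_4 = 92.
Best response: 40.

40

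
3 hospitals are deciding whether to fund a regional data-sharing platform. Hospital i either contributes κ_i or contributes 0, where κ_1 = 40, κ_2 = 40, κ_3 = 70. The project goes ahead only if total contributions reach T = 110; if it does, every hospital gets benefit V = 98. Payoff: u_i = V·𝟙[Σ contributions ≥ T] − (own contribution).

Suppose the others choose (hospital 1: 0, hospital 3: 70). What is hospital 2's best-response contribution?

40

Others' total = 70. Contributing 40 brings total to 110 ≥ 110: gain V − κ_2 = 58.
Best response: 40.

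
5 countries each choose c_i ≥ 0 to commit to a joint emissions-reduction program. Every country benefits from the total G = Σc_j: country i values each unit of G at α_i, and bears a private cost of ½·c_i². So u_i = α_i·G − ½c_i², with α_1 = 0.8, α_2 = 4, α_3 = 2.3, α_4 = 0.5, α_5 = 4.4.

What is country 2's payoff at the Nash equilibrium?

40

Country i's FOC: ∂u_i/∂c_i = α_i − c_i = 0, so c_i* = α_i.
NE contributions = (0.8, 4, 2.3, 0.5, 4.4); G = 12.
u_2 = α_2·G − ½·(c_2)² = 4·12 − ½·4² = 40.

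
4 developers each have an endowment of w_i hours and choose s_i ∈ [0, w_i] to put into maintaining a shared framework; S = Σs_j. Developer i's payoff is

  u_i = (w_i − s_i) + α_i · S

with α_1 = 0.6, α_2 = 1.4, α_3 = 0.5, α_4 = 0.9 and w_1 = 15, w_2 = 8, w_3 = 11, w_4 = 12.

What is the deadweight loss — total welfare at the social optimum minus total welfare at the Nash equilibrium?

91.2

∂u_i/∂s_i = α_i − 1, so developer i contributes w_i if α_i > 1, else 0.
α_i > 1 for i ∈ {2}; NE contributions (0, 8, 0, 0), S = 8.
W^NE = Σw_i − S^NE + (Σα_i)·S^NE = 46 + 2.4·8 = 65.2.
Planner: ∂(Σu_j)/∂s_i = Σα_j − 1 = 2.4 > 0, so everyone contributes w_i; S^SO = 46, W^SO = 46 + 2.4·46 = 156.4.
Deadweight loss = 91.2.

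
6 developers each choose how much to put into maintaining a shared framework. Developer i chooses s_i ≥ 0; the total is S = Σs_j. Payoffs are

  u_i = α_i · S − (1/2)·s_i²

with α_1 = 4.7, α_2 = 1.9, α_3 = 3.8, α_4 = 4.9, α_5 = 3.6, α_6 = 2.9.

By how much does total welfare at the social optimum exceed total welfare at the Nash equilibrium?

993.24

Developer i's FOC: ∂u_i/∂s_i = α_i − s_i = 0, so s_i* = α_i.
NE contributions = (4.7, 1.9, 3.8, 4.9, 3.6, 2.9); S = 21.8.
W^NE = (Σα)·S − ½Σα_i² = 21.8² − ½·85.52 = 432.48.
Planner sets s_i = Σα_j = 21.8 for every i, so S^SO = 6·21.8 = 130.8.
W^SO = (Σα)·S^SO − ½·6·(Σα)² = (6/2)·21.8² = 1425.72.
Deadweight loss = W^SO − W^NE = 993.24.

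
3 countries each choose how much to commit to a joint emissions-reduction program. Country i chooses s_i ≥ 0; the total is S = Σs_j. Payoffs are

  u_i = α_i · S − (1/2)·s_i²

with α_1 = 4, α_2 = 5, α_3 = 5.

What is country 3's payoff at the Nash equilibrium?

57.5

Country i's FOC: ∂u_i/∂s_i = α_i − s_i = 0, so s_i* = α_i.
NE contributions = (4, 5, 5); S = 14.
u_3 = α_3·S − ½·(s_3)² = 5·14 − ½·5² = 57.5.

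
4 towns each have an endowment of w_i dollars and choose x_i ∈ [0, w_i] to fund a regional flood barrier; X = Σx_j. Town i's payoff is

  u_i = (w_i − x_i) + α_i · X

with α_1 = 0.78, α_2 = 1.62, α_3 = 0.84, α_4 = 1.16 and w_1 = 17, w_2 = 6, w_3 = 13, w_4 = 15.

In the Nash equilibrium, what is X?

∂u_i/∂x_i = α_i − 1, so town i contributes w_i if α_i > 1, else 0.
α_i > 1 for i ∈ {2, 4}; NE contributions (0, 6, 0, 15), X = 21.

21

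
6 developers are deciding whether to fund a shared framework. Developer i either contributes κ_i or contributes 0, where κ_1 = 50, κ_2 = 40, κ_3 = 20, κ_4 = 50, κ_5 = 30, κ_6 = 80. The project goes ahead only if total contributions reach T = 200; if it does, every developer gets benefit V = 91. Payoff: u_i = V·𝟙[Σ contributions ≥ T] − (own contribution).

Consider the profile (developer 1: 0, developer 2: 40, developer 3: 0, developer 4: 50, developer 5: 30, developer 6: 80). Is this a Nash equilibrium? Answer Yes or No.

Yes

Total = 200 ≥ 200: provided.
Developer 1 (pledges 0, payoff 91): pledging 50 → total 250, payoff 41. No gain.
Developer 2 (pledges 40, payoff 51): dropping to 0 → total 160, payoff 0. No gain.
Developer 3 (pledges 0, payoff 91): pledging 20 → total 220, payoff 71. No gain.
Developer 4 (pledges 50, payoff 41): dropping to 0 → total 150, payoff 0. No gain.
Developer 5 (pledges 30, payoff 61): dropping to 0 → total 170, payoff 0. No gain.
Developer 6 (pledges 80, payoff 11): dropping to 0 → total 120, payoff 0. No gain.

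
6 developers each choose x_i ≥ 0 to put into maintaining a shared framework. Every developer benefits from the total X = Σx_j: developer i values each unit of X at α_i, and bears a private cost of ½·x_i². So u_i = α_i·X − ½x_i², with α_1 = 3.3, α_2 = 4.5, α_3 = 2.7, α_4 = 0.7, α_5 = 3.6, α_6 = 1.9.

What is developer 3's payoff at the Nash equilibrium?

41.445

Developer i's FOC: ∂u_i/∂x_i = α_i − x_i = 0, so x_i* = α_i.
NE contributions = (3.3, 4.5, 2.7, 0.7, 3.6, 1.9); X = 16.7.
u_3 = α_3·X − ½·(x_3)² = 2.7·16.7 − ½·2.7² = 41.445.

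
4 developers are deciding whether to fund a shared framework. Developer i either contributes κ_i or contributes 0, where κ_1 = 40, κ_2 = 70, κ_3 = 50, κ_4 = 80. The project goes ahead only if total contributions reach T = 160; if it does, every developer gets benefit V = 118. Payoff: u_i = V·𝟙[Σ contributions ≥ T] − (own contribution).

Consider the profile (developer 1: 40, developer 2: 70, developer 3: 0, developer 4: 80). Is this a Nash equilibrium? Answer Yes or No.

Yes

Total = 190 ≥ 160: provided.
Developer 1 (pledges 40, payoff 78): dropping to 0 → total 150, payoff 0. No gain.
Developer 2 (pledges 70, payoff 48): dropping to 0 → total 120, payoff 0. No gain.
Developer 3 (pledges 0, payoff 118): pledging 50 → total 240, payoff 68. No gain.
Developer 4 (pledges 80, payoff 38): dropping to 0 → total 110, payoff 0. No gain.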